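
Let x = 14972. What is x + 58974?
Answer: 73946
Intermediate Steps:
x + 58974 = 14972 + 58974 = 73946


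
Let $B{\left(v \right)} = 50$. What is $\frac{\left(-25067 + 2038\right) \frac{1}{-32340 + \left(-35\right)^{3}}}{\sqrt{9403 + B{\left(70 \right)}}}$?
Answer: $\frac{23029 \sqrt{9453}}{711007395} \approx 0.0031491$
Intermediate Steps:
$\frac{\left(-25067 + 2038\right) \frac{1}{-32340 + \left(-35\right)^{3}}}{\sqrt{9403 + B{\left(70 \right)}}} = \frac{\left(-25067 + 2038\right) \frac{1}{-32340 + \left(-35\right)^{3}}}{\sqrt{9403 + 50}} = \frac{\left(-23029\right) \frac{1}{-32340 - 42875}}{\sqrt{9453}} = - \frac{23029}{-75215} \frac{\sqrt{9453}}{9453} = \left(-23029\right) \left(- \frac{1}{75215}\right) \frac{\sqrt{9453}}{9453} = \frac{23029 \frac{\sqrt{9453}}{9453}}{75215} = \frac{23029 \sqrt{9453}}{711007395}$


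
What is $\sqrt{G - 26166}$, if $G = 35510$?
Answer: $8 \sqrt{146} \approx 96.664$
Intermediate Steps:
$\sqrt{G - 26166} = \sqrt{35510 - 26166} = \sqrt{9344} = 8 \sqrt{146}$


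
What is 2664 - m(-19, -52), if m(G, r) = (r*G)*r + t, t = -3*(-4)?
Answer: 54028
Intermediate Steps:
t = 12
m(G, r) = 12 + G*r**2 (m(G, r) = (r*G)*r + 12 = (G*r)*r + 12 = G*r**2 + 12 = 12 + G*r**2)
2664 - m(-19, -52) = 2664 - (12 - 19*(-52)**2) = 2664 - (12 - 19*2704) = 2664 - (12 - 51376) = 2664 - 1*(-51364) = 2664 + 51364 = 54028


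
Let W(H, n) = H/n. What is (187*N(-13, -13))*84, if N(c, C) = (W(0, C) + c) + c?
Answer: -408408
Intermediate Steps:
N(c, C) = 2*c (N(c, C) = (0/C + c) + c = (0 + c) + c = c + c = 2*c)
(187*N(-13, -13))*84 = (187*(2*(-13)))*84 = (187*(-26))*84 = -4862*84 = -408408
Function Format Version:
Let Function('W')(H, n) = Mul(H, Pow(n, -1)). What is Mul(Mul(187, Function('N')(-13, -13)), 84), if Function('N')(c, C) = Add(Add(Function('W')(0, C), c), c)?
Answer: -408408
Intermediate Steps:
Function('N')(c, C) = Mul(2, c) (Function('N')(c, C) = Add(Add(Mul(0, Pow(C, -1)), c), c) = Add(Add(0, c), c) = Add(c, c) = Mul(2, c))
Mul(Mul(187, Function('N')(-13, -13)), 84) = Mul(Mul(187, Mul(2, -13)), 84) = Mul(Mul(187, -26), 84) = Mul(-4862, 84) = -408408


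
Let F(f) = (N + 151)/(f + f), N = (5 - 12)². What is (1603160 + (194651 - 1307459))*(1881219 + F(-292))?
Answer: 67339531174624/73 ≈ 9.2246e+11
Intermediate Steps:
N = 49 (N = (-7)² = 49)
F(f) = 100/f (F(f) = (49 + 151)/(f + f) = 200/((2*f)) = 200*(1/(2*f)) = 100/f)
(1603160 + (194651 - 1307459))*(1881219 + F(-292)) = (1603160 + (194651 - 1307459))*(1881219 + 100/(-292)) = (1603160 - 1112808)*(1881219 + 100*(-1/292)) = 490352*(1881219 - 25/73) = 490352*(137328962/73) = 67339531174624/73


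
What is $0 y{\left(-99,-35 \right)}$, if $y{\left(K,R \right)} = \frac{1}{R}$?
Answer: $0$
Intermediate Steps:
$0 y{\left(-99,-35 \right)} = \frac{0}{-35} = 0 \left(- \frac{1}{35}\right) = 0$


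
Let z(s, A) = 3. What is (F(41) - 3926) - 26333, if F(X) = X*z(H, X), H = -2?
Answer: -30136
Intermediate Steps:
F(X) = 3*X (F(X) = X*3 = 3*X)
(F(41) - 3926) - 26333 = (3*41 - 3926) - 26333 = (123 - 3926) - 26333 = -3803 - 26333 = -30136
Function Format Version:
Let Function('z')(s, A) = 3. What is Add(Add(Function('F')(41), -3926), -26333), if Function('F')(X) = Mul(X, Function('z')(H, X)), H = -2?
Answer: -30136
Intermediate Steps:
Function('F')(X) = Mul(3, X) (Function('F')(X) = Mul(X, 3) = Mul(3, X))
Add(Add(Function('F')(41), -3926), -26333) = Add(Add(Mul(3, 41), -3926), -26333) = Add(Add(123, -3926), -26333) = Add(-3803, -26333) = -30136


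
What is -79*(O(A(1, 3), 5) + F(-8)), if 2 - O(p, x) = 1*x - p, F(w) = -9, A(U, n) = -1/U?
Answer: 1027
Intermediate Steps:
O(p, x) = 2 + p - x (O(p, x) = 2 - (1*x - p) = 2 - (x - p) = 2 + (p - x) = 2 + p - x)
-79*(O(A(1, 3), 5) + F(-8)) = -79*((2 - 1/1 - 1*5) - 9) = -79*((2 - 1*1 - 5) - 9) = -79*((2 - 1 - 5) - 9) = -79*(-4 - 9) = -79*(-13) = 1027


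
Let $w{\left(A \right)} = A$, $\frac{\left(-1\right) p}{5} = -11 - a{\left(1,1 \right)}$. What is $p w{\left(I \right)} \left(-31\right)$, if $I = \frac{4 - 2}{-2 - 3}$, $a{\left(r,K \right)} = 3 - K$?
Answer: $806$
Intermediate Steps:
$I = - \frac{2}{5}$ ($I = \frac{2}{-5} = 2 \left(- \frac{1}{5}\right) = - \frac{2}{5} \approx -0.4$)
$p = 65$ ($p = - 5 \left(-11 - \left(3 - 1\right)\right) = - 5 \left(-11 - 2\right) = \left(-5\right) \left(-13\right) = 65$)
$p w{\left(I \right)} \left(-31\right) = 65 \left(- \frac{2}{5}\right) \left(-31\right) = \left(-26\right) \left(-31\right) = 806$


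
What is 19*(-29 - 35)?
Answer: -1216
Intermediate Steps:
19*(-29 - 35) = 19*(-64) = -1216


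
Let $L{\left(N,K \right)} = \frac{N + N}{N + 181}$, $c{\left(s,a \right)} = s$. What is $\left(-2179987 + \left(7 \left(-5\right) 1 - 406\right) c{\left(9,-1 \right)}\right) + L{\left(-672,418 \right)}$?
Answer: $- \frac{1072321052}{491} \approx -2.184 \cdot 10^{6}$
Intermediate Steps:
$L{\left(N,K \right)} = \frac{2 N}{181 + N}$
$\left(-2179987 + \left(7 \left(-5\right) 1 - 406\right) c{\left(9,-1 \right)}\right) + L{\left(-672,418 \right)} = \left(-2179987 + \left(7 \left(-5\right) 1 - 406\right) 9\right) + 2 \left(-672\right) \frac{1}{181 - 672} = \left(-2179987 + \left(\left(-35\right) 1 - 406\right) 9\right) + 2 \left(-672\right) \frac{1}{-491} = \left(-2179987 + \left(-35 - 406\right) 9\right) + 2 \left(-672\right) \left(- \frac{1}{491}\right) = \left(-2179987 - 3969\right) + \frac{1344}{491} = -2183956 + \frac{1344}{491} = - \frac{1072321052}{491}$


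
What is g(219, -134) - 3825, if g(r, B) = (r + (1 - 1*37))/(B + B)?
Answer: -1025283/268 ≈ -3825.7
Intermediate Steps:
g(r, B) = (-36 + r)/(2*B) (g(r, B) = (r + (1 - 37))/((2*B)) = (r - 36)*(1/(2*B)) = (-36 + r)*(1/(2*B)) = (-36 + r)/(2*B))
g(219, -134) - 3825 = (½)*(-36 + 219)/(-134) - 3825 = (½)*(-1/134)*183 - 3825 = -183/268 - 3825 = -1025283/268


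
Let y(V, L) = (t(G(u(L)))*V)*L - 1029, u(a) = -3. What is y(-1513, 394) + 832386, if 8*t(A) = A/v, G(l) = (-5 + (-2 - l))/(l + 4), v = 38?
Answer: 31889627/38 ≈ 8.3920e+5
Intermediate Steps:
G(l) = (-7 - l)/(4 + l)
t(A) = A/304 (t(A) = (A/38)/8 = A/304)
y(V, L) = -1029 - L*V/76 (y(V, L) = ((((-7 - 1*(-3))/(4 - 3))/304)*V)*L - 1029 = ((((-7 + 3)/1)/304)*V)*L - 1029 = (((1*(-4))/304)*V)*L - 1029 = (((1/304)*(-4))*V)*L - 1029 = (-V/76)*L - 1029 = -L*V/76 - 1029 = -1029 - L*V/76)
y(-1513, 394) + 832386 = (-1029 - 1/76*394*(-1513)) + 832386 = (-1029 + 298061/38) + 832386 = 258959/38 + 832386 = 31889627/38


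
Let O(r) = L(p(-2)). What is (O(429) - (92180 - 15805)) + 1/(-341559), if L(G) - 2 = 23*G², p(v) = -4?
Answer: -25960191796/341559 ≈ -76005.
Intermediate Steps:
L(G) = 2 + 23*G²
O(r) = 370 (O(r) = 2 + 23*(-4)² = 2 + 23*16 = 2 + 368 = 370)
(O(429) - (92180 - 15805)) + 1/(-341559) = (370 - (92180 - 15805)) + 1/(-341559) = (370 - 1*76375) - 1/341559 = (370 - 76375) - 1/341559 = -76005 - 1/341559 = -25960191796/341559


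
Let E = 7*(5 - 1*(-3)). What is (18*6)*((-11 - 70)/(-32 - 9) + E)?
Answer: 256716/41 ≈ 6261.4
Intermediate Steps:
E = 56 (E = 7*(5 + 3) = 7*8 = 56)
(18*6)*((-11 - 70)/(-32 - 9) + E) = (18*6)*((-11 - 70)/(-32 - 9) + 56) = 108*(-81/(-41) + 56) = 108*(-81*(-1/41) + 56) = 108*(81/41 + 56) = 108*(2377/41) = 256716/41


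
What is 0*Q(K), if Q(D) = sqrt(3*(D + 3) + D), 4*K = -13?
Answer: 0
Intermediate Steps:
K = -13/4 (K = (1/4)*(-13) = -13/4 ≈ -3.2500)
Q(D) = sqrt(9 + 4*D) (Q(D) = sqrt(3*(3 + D) + D) = sqrt((9 + 3*D) + D) = sqrt(9 + 4*D))
0*Q(K) = 0*sqrt(9 + 4*(-13/4)) = 0*sqrt(9 - 13) = 0*sqrt(-4) = 0*(2*I) = 0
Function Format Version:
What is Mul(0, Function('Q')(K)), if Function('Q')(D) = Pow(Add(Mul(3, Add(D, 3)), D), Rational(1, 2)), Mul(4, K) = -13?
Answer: 0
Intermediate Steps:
K = Rational(-13, 4) (K = Mul(Rational(1, 4), -13) = Rational(-13, 4) ≈ -3.2500)
Function('Q')(D) = Pow(Add(9, Mul(4, D)), Rational(1, 2)) (Function('Q')(D) = Pow(Add(Mul(3, Add(3, D)), D), Rational(1, 2)) = Pow(Add(Add(9, Mul(3, D)), D), Rational(1, 2)) = Pow(Add(9, Mul(4, D)), Rational(1, 2)))
Mul(0, Function('Q')(K)) = Mul(0, Pow(Add(9, Mul(4, Rational(-13, 4))), Rational(1, 2))) = Mul(0, Pow(Add(9, -13), Rational(1, 2))) = Mul(0, Pow(-4, Rational(1, 2))) = Mul(0, Mul(2, I)) = 0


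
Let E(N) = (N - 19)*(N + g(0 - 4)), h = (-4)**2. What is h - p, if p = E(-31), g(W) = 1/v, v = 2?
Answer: -1509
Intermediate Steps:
g(W) = 1/2
h = 16
E(N) = (1/2 + N)*(-19 + N) (E(N) = (N - 19)*(N + 1/2) = (-19 + N)*(1/2 + N) = (1/2 + N)*(-19 + N))
p = 1525 (p = -19/2 + (-31)**2 - 37/2*(-31) = -19/2 + 961 + 1147/2 = 1525)
h - p = 16 - 1*1525 = 16 - 1525 = -1509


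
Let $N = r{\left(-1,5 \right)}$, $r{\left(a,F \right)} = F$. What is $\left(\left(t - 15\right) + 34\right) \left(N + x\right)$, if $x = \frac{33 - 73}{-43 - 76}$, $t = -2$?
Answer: $\frac{635}{7} \approx 90.714$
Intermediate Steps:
$x = \frac{40}{119}$ ($x = - \frac{40}{-119} = \left(-40\right) \left(- \frac{1}{119}\right) = \frac{40}{119} \approx 0.33613$)
$N = 5$
$\left(\left(t - 15\right) + 34\right) \left(N + x\right) = \left(\left(-2 - 15\right) + 34\right) \left(5 + \frac{40}{119}\right) = \left(-17 + 34\right) \frac{635}{119} = 17 \cdot \frac{635}{119} = \frac{635}{7}$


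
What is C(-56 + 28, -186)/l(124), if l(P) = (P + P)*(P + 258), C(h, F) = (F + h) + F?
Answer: -25/5921 ≈ -0.0042223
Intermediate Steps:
C(h, F) = h + 2*F
l(P) = 2*P*(258 + P) (l(P) = (2*P)*(258 + P) = 2*P*(258 + P))
C(-56 + 28, -186)/l(124) = ((-56 + 28) + 2*(-186))/((2*124*(258 + 124))) = (-28 - 372)/((2*124*382)) = -400/94736 = -400*1/94736 = -25/5921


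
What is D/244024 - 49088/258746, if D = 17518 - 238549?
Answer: -34584768619/31570116952 ≈ -1.0955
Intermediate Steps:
D = -221031
D/244024 - 49088/258746 = -221031/244024 - 49088/258746 = -221031*1/244024 - 49088*1/258746 = -221031/244024 - 24544/129373 = -34584768619/31570116952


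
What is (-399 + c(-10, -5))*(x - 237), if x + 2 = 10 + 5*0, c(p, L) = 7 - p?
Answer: 87478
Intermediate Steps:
x = 8 (x = -2 + (10 + 5*0) = -2 + (10 + 0) = -2 + 10 = 8)
(-399 + c(-10, -5))*(x - 237) = (-399 + (7 - 1*(-10)))*(8 - 237) = (-399 + (7 + 10))*(-229) = (-399 + 17)*(-229) = -382*(-229) = 87478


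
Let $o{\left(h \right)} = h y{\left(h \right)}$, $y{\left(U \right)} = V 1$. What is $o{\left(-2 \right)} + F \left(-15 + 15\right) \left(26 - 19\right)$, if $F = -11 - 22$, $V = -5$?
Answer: $10$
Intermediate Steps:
$y{\left(U \right)} = -5$ ($y{\left(U \right)} = \left(-5\right) 1 = -5$)
$o{\left(h \right)} = - 5 h$ ($o{\left(h \right)} = h \left(-5\right) = - 5 h$)
$F = -33$
$o{\left(-2 \right)} + F \left(-15 + 15\right) \left(26 - 19\right) = \left(-5\right) \left(-2\right) - 33 \left(-15 + 15\right) \left(26 - 19\right) = 10 - 33 \cdot 0 \cdot 7 = 10 - 0 = 10 + 0 = 10$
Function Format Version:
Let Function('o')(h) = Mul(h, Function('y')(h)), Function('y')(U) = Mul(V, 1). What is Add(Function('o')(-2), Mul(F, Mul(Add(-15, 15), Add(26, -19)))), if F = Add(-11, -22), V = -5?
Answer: 10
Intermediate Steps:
Function('y')(U) = -5 (Function('y')(U) = Mul(-5, 1) = -5)
Function('o')(h) = Mul(-5, h) (Function('o')(h) = Mul(h, -5) = Mul(-5, h))
F = -33
Add(Function('o')(-2), Mul(F, Mul(Add(-15, 15), Add(26, -19)))) = Add(Mul(-5, -2), Mul(-33, Mul(Add(-15, 15), Add(26, -19)))) = Add(10, Mul(-33, Mul(0, 7))) = Add(10, Mul(-33, 0)) = Add(10, 0) = 10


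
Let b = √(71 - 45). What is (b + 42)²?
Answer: (42 + √26)² ≈ 2218.3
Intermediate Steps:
b = √26 ≈ 5.0990
(b + 42)² = (√26 + 42)² = (42 + √26)²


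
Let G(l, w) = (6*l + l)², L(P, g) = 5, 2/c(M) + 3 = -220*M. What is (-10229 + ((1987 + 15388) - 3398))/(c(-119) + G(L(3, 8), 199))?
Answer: 98111396/32066827 ≈ 3.0596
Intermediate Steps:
c(M) = 2/(-3 - 220*M)
G(l, w) = 49*l² (G(l, w) = (7*l)² = 49*l²)
(-10229 + ((1987 + 15388) - 3398))/(c(-119) + G(L(3, 8), 199)) = (-10229 + ((1987 + 15388) - 3398))/(-2/(3 + 220*(-119)) + 49*5²) = (-10229 + (17375 - 3398))/(-2/(3 - 26180) + 49*25) = (-10229 + 13977)/(-2/(-26177) + 1225) = 3748/(-2*(-1/26177) + 1225) = 3748/(2/26177 + 1225) = 3748/(32066827/26177) = 3748*(26177/32066827) = 98111396/32066827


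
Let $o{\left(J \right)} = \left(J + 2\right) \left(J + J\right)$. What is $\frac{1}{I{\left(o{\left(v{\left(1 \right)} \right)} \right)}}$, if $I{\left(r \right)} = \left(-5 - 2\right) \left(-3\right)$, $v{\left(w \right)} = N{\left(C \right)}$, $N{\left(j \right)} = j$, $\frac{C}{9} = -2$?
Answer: $\frac{1}{21} \approx 0.047619$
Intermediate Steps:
$C = -18$ ($C = 9 \left(-2\right) = -18$)
$v{\left(w \right)} = -18$
$o{\left(J \right)} = 2 J \left(2 + J\right)$ ($o{\left(J \right)} = \left(2 + J\right) 2 J = 2 J \left(2 + J\right)$)
$I{\left(r \right)} = 21$ ($I{\left(r \right)} = \left(-7\right) \left(-3\right) = 21$)
$\frac{1}{I{\left(o{\left(v{\left(1 \right)} \right)} \right)}} = \frac{1}{21}$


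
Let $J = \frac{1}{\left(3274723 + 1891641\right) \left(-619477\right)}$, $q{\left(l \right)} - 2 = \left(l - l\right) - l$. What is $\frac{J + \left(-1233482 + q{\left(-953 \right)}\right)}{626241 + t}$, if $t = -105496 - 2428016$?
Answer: $\frac{3944633237260643957}{6104113402029607188} \approx 0.64622$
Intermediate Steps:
$q{\left(l \right)} = 2 - l$ ($q{\left(l \right)} = 2 + \left(\left(l - l\right) - l\right) = 2 + \left(0 - l\right) = 2 - l$)
$t = -2533512$
$J = - \frac{1}{3200443671628}$ ($J = \frac{1}{5166364} \left(- \frac{1}{619477}\right) = - \frac{1}{3200443671628} \approx -3.1246 \cdot 10^{-13}$)
$\frac{J + \left(-1233482 + q{\left(-953 \right)}\right)}{626241 + t} = \frac{- \frac{1}{3200443671628} + \left(-1233482 + \left(2 - -953\right)\right)}{626241 - 2533512} = \frac{- \frac{1}{3200443671628} + \left(-1233482 + \left(2 + 953\right)\right)}{-1907271} = \left(- \frac{1}{3200443671628} + \left(-1233482 + 955\right)\right) \left(- \frac{1}{1907271}\right) = \left(- \frac{1}{3200443671628} - 1232527\right) \left(- \frac{1}{1907271}\right) = \left(- \frac{3944633237260643957}{3200443671628}\right) \left(- \frac{1}{1907271}\right) = \frac{3944633237260643957}{6104113402029607188}$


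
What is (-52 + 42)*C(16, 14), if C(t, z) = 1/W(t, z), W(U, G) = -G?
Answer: 5/7 ≈ 0.71429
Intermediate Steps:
C(t, z) = -1/z (C(t, z) = 1/(-z) = -1/z)
(-52 + 42)*C(16, 14) = (-52 + 42)*(-1/14) = -(-10)/14 = -10*(-1/14) = 5/7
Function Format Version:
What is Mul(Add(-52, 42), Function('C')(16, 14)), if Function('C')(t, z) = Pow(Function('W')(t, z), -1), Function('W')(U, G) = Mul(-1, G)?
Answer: Rational(5, 7) ≈ 0.71429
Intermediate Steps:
Function('C')(t, z) = Mul(-1, Pow(z, -1)) (Function('C')(t, z) = Pow(Mul(-1, z), -1) = Mul(-1, Pow(z, -1)))
Mul(Add(-52, 42), Function('C')(16, 14)) = Mul(Add(-52, 42), Mul(-1, Pow(14, -1))) = Mul(-10, Mul(-1, Rational(1, 14))) = Mul(-10, Rational(-1, 14)) = Rational(5, 7)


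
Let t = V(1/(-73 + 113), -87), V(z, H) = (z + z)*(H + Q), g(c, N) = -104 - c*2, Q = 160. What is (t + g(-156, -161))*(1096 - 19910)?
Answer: -39819831/10 ≈ -3.9820e+6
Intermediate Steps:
g(c, N) = -104 - 2*c
V(z, H) = 2*z*(160 + H) (V(z, H) = (z + z)*(H + 160) = (2*z)*(160 + H) = 2*z*(160 + H))
t = 73/20 (t = 2*(160 - 87)/(-73 + 113) = 2*73/40 = 2*(1/40)*73 = 73/20 ≈ 3.6500)
(t + g(-156, -161))*(1096 - 19910) = (73/20 + (-104 - 2*(-156)))*(1096 - 19910) = (73/20 + (-104 + 312))*(-18814) = (73/20 + 208)*(-18814) = (4233/20)*(-18814) = -39819831/10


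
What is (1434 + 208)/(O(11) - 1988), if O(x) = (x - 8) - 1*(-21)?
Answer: -821/982 ≈ -0.83605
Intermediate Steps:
O(x) = 13 + x (O(x) = (-8 + x) + 21 = 13 + x)
(1434 + 208)/(O(11) - 1988) = (1434 + 208)/((13 + 11) - 1988) = 1642/(24 - 1988) = 1642/(-1964) = 1642*(-1/1964) = -821/982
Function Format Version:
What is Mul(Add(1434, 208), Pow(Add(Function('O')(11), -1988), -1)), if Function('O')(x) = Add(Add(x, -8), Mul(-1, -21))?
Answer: Rational(-821, 982) ≈ -0.83605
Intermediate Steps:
Function('O')(x) = Add(13, x) (Function('O')(x) = Add(Add(-8, x), 21) = Add(13, x))
Mul(Add(1434, 208), Pow(Add(Function('O')(11), -1988), -1)) = Mul(Add(1434, 208), Pow(Add(Add(13, 11), -1988), -1)) = Mul(1642, Pow(Add(24, -1988), -1)) = Mul(1642, Pow(-1964, -1)) = Mul(1642, Rational(-1, 1964)) = Rational(-821, 982)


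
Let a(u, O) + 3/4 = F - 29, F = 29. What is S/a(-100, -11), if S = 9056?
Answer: -36224/3 ≈ -12075.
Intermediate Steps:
a(u, O) = -¾ (a(u, O) = -¾ + (29 - 29) = -¾ + 0 = -¾)
S/a(-100, -11) = 9056/(-¾) = 9056*(-4/3) = -36224/3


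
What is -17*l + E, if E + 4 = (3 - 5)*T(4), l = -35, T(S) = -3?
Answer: 597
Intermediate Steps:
E = 2 (E = -4 + (3 - 5)*(-3) = -4 - 2*(-3) = -4 + 6 = 2)
-17*l + E = -17*(-35) + 2 = 595 + 2 = 597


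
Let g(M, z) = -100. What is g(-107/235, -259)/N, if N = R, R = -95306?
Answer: 50/47653 ≈ 0.0010493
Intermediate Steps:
N = -95306
g(-107/235, -259)/N = -100/(-95306) = -100*(-1/95306) = 50/47653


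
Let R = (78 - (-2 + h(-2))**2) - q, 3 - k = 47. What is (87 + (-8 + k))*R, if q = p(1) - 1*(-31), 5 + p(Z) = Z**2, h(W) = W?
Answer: 1225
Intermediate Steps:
k = -44 (k = 3 - 1*47 = 3 - 47 = -44)
p(Z) = -5 + Z**2
q = 27 (q = (-5 + 1**2) - 1*(-31) = (-5 + 1) + 31 = -4 + 31 = 27)
R = 35 (R = (78 - (-2 - 2)**2) - 1*27 = (78 - 1*(-4)**2) - 27 = (78 - 1*16) - 27 = (78 - 16) - 27 = 62 - 27 = 35)
(87 + (-8 + k))*R = (87 + (-8 - 44))*35 = (87 - 52)*35 = 35*35 = 1225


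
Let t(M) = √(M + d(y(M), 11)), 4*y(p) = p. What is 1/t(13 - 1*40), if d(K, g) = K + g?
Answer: -2*I*√91/91 ≈ -0.20966*I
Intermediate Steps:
y(p) = p/4
t(M) = √(11 + 5*M/4) (t(M) = √(M + (M/4 + 11)) = √(M + (11 + M/4)) = √(11 + 5*M/4))
1/t(13 - 1*40) = 1/(√(44 + 5*(13 - 1*40))/2) = 1/(√(44 + 5*(13 - 40))/2) = 1/(√(44 + 5*(-27))/2) = 1/(√(44 - 135)/2) = 1/(√(-91)/2) = 1/((I*√91)/2) = 1/(I*√91/2) = -2*I*√91/91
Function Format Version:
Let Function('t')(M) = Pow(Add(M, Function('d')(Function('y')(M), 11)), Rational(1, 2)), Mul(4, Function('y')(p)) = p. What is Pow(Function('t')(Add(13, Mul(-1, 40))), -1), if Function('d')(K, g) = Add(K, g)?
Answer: Mul(Rational(-2, 91), I, Pow(91, Rational(1, 2))) ≈ Mul(-0.20966, I)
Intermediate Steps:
Function('y')(p) = Mul(Rational(1, 4), p)
Function('t')(M) = Pow(Add(11, Mul(Rational(5, 4), M)), Rational(1, 2)) (Function('t')(M) = Pow(Add(M, Add(Mul(Rational(1, 4), M), 11)), Rational(1, 2)) = Pow(Add(M, Add(11, Mul(Rational(1, 4), M))), Rational(1, 2)) = Pow(Add(11, Mul(Rational(5, 4), M)), Rational(1, 2)))
Pow(Function('t')(Add(13, Mul(-1, 40))), -1) = Pow(Mul(Rational(1, 2), Pow(Add(44, Mul(5, Add(13, Mul(-1, 40)))), Rational(1, 2))), -1) = Pow(Mul(Rational(1, 2), Pow(Add(44, Mul(5, Add(13, -40))), Rational(1, 2))), -1) = Pow(Mul(Rational(1, 2), Pow(Add(44, Mul(5, -27)), Rational(1, 2))), -1) = Pow(Mul(Rational(1, 2), Pow(Add(44, -135), Rational(1, 2))), -1) = Pow(Mul(Rational(1, 2), Pow(-91, Rational(1, 2))), -1) = Pow(Mul(Rational(1, 2), Mul(I, Pow(91, Rational(1, 2)))), -1) = Pow(Mul(Rational(1, 2), I, Pow(91, Rational(1, 2))), -1) = Mul(Rational(-2, 91), I, Pow(91, Rational(1, 2)))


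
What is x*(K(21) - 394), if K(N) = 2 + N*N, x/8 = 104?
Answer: 40768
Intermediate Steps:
x = 832 (x = 8*104 = 832)
K(N) = 2 + N²
x*(K(21) - 394) = 832*((2 + 21²) - 394) = 832*((2 + 441) - 394) = 832*(443 - 394) = 832*49 = 40768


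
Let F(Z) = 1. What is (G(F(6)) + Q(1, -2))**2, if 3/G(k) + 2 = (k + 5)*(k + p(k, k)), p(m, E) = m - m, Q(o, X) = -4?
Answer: 169/16 ≈ 10.563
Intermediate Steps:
p(m, E) = 0
G(k) = 3/(-2 + k*(5 + k)) (G(k) = 3/(-2 + (k + 5)*(k + 0)) = 3/(-2 + (5 + k)*k) = 3/(-2 + k*(5 + k)))
(G(F(6)) + Q(1, -2))**2 = (3/(-2 + 1**2 + 5*1) - 4)**2 = (3/(-2 + 1 + 5) - 4)**2 = (3/4 - 4)**2 = (-13/4)**2 = 169/16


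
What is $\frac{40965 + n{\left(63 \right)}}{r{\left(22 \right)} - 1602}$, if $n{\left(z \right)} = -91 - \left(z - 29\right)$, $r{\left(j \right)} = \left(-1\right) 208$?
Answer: $- \frac{4084}{181} \approx -22.564$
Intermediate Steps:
$r{\left(j \right)} = -208$
$n{\left(z \right)} = -62 - z$ ($n{\left(z \right)} = -91 - \left(z - 29\right) = -91 - \left(-29 + z\right) = -62 - z$)
$\frac{40965 + n{\left(63 \right)}}{r{\left(22 \right)} - 1602} = \frac{40965 - 125}{-208 - 1602} = \frac{40965 - 125}{-1810} = \left(40965 - 125\right) \left(- \frac{1}{1810}\right) = 40840 \left(- \frac{1}{1810}\right) = - \frac{4084}{181}$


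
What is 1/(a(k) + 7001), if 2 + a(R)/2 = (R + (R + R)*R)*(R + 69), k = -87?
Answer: -1/534839 ≈ -1.8697e-6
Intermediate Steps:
a(R) = -4 + 2*(69 + R)*(R + 2*R²) (a(R) = -4 + 2*((R + (R + R)*R)*(R + 69)) = -4 + 2*((R + (2*R)*R)*(69 + R)) = -4 + 2*((R + 2*R²)*(69 + R)) = -4 + 2*((69 + R)*(R + 2*R²)) = -4 + 2*(69 + R)*(R + 2*R²))
1/(a(k) + 7001) = 1/((-4 + 4*(-87)³ + 138*(-87) + 278*(-87)²) + 7001) = 1/((-4 + 4*(-658503) - 12006 + 278*7569) + 7001) = 1/((-4 - 2634012 - 12006 + 2104182) + 7001) = 1/(-541840 + 7001) = 1/(-534839) = -1/534839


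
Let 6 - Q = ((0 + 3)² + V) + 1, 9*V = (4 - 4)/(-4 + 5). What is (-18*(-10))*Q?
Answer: -720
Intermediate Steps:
V = 0 (V = ((4 - 4)/(-4 + 5))/9 = (0/1)/9 = (0*1)/9 = (⅑)*0 = 0)
Q = -4 (Q = 6 - (((0 + 3)² + 0) + 1) = 6 - ((3² + 0) + 1) = 6 - ((9 + 0) + 1) = 6 - (9 + 1) = 6 - 1*10 = 6 - 10 = -4)
(-18*(-10))*Q = -18*(-10)*(-4) = 180*(-4) = -720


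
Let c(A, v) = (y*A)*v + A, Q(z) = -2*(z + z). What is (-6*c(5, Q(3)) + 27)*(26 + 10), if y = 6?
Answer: 77652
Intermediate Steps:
Q(z) = -4*z
c(A, v) = A + 6*A*v (c(A, v) = (6*A)*v + A = 6*A*v + A = A + 6*A*v)
(-6*c(5, Q(3)) + 27)*(26 + 10) = (-30*(1 + 6*(-4*3)) + 27)*(26 + 10) = (-30*(1 + 6*(-12)) + 27)*36 = (-30*(1 - 72) + 27)*36 = (-30*(-71) + 27)*36 = (-6*(-355) + 27)*36 = (2130 + 27)*36 = 2157*36 = 77652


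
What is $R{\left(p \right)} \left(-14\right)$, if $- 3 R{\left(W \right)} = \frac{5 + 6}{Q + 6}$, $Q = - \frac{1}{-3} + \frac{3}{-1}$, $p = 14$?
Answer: $\frac{77}{5} \approx 15.4$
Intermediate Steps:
$Q = - \frac{8}{3}$ ($Q = \left(-1\right) \left(- \frac{1}{3}\right) + 3 \left(-1\right) = \frac{1}{3} - 3 = - \frac{8}{3} \approx -2.6667$)
$R{\left(W \right)} = - \frac{11}{10}$ ($R{\left(W \right)} = - \frac{\left(5 + 6\right) \frac{1}{- \frac{8}{3} + 6}}{3} = - \frac{11 \frac{1}{\frac{10}{3}}}{3} = - \frac{11 \cdot \frac{3}{10}}{3} = \left(- \frac{1}{3}\right) \frac{33}{10} = - \frac{11}{10}$)
$R{\left(p \right)} \left(-14\right) = \left(- \frac{11}{10}\right) \left(-14\right) = \frac{77}{5}$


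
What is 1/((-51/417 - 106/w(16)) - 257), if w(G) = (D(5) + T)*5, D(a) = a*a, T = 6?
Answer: -21545/5554434 ≈ -0.0038789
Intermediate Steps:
D(a) = a²
w(G) = 155 (w(G) = (5² + 6)*5 = (25 + 6)*5 = 31*5 = 155)
1/((-51/417 - 106/w(16)) - 257) = 1/((-51/417 - 106/155) - 257) = 1/((-51*1/417 - 106*1/155) - 257) = 1/((-17/139 - 106/155) - 257) = 1/(-17369/21545 - 257) = 1/(-5554434/21545) = -21545/5554434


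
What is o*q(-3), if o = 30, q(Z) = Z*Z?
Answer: 270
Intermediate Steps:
q(Z) = Z²
o*q(-3) = 30*(-3)² = 30*9 = 270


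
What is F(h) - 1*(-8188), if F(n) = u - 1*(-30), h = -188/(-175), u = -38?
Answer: 8180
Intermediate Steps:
h = 188/175 (h = -188*(-1/175) = 188/175 ≈ 1.0743)
F(n) = -8 (F(n) = -38 - 1*(-30) = -38 + 30 = -8)
F(h) - 1*(-8188) = -8 - 1*(-8188) = -8 + 8188 = 8180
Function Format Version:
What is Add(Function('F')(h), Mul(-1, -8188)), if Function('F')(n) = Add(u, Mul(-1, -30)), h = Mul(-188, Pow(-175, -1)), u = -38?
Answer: 8180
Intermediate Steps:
h = Rational(188, 175) (h = Mul(-188, Rational(-1, 175)) = Rational(188, 175) ≈ 1.0743)
Function('F')(n) = -8 (Function('F')(n) = Add(-38, Mul(-1, -30)) = Add(-38, 30) = -8)
Add(Function('F')(h), Mul(-1, -8188)) = Add(-8, Mul(-1, -8188)) = Add(-8, 8188) = 8180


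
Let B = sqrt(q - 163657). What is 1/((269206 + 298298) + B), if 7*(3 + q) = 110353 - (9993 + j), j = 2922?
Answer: 662088/375737763049 - I*sqrt(7337274)/2254426578294 ≈ 1.7621e-6 - 1.2015e-9*I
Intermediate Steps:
q = 97417/7 (q = -3 + (110353 - (9993 + 2922))/7 = -3 + (110353 - 1*12915)/7 = -3 + (110353 - 12915)/7 = -3 + (1/7)*97438 = -3 + 97438/7 = 97417/7 ≈ 13917.)
B = I*sqrt(7337274)/7 (B = sqrt(97417/7 - 163657) = sqrt(-1048182/7) = I*sqrt(7337274)/7 ≈ 386.96*I)
1/((269206 + 298298) + B) = 1/((269206 + 298298) + I*sqrt(7337274)/7) = 1/(567504 + I*sqrt(7337274)/7)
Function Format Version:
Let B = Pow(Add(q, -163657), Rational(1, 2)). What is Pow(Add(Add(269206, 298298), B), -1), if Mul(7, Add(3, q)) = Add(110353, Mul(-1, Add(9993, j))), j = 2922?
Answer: Add(Rational(662088, 375737763049), Mul(Rational(-1, 2254426578294), I, Pow(7337274, Rational(1, 2)))) ≈ Add(1.7621e-6, Mul(-1.2015e-9, I))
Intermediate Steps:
q = Rational(97417, 7) (q = Add(-3, Mul(Rational(1, 7), Add(110353, Mul(-1, Add(9993, 2922))))) = Add(-3, Mul(Rational(1, 7), Add(110353, Mul(-1, 12915)))) = Add(-3, Mul(Rational(1, 7), Add(110353, -12915))) = Add(-3, Mul(Rational(1, 7), 97438)) = Add(-3, Rational(97438, 7)) = Rational(97417, 7) ≈ 13917.)
B = Mul(Rational(1, 7), I, Pow(7337274, Rational(1, 2))) (B = Pow(Add(Rational(97417, 7), -163657), Rational(1, 2)) = Pow(Rational(-1048182, 7), Rational(1, 2)) = Mul(Rational(1, 7), I, Pow(7337274, Rational(1, 2))) ≈ Mul(386.96, I))
Pow(Add(Add(269206, 298298), B), -1) = Pow(Add(Add(269206, 298298), Mul(Rational(1, 7), I, Pow(7337274, Rational(1, 2)))), -1) = Pow(Add(567504, Mul(Rational(1, 7), I, Pow(7337274, Rational(1, 2)))), -1)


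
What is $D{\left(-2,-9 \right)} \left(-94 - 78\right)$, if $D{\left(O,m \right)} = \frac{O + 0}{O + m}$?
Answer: $- \frac{344}{11} \approx -31.273$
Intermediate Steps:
$D{\left(O,m \right)} = \frac{O}{O + m}$
$D{\left(-2,-9 \right)} \left(-94 - 78\right) = - \frac{2}{-2 - 9} \left(-94 - 78\right) = - \frac{2}{-11} \left(-172\right) = \left(-2\right) \left(- \frac{1}{11}\right) \left(-172\right) = \frac{2}{11} \left(-172\right) = - \frac{344}{11}$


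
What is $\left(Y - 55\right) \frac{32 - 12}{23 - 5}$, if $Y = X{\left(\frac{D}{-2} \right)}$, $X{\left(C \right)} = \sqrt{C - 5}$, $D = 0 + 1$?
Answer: $- \frac{550}{9} + \frac{5 i \sqrt{22}}{9} \approx -61.111 + 2.6058 i$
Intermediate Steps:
$D = 1$
$X{\left(C \right)} = \sqrt{-5 + C}$
$Y = \frac{i \sqrt{22}}{2}$ ($Y = \sqrt{-5 + 1 \frac{1}{-2}} = \sqrt{-5 + 1 \left(- \frac{1}{2}\right)} = \sqrt{-5 - \frac{1}{2}} = \sqrt{- \frac{11}{2}} = \frac{i \sqrt{22}}{2} \approx 2.3452 i$)
$\left(Y - 55\right) \frac{32 - 12}{23 - 5} = \left(\frac{i \sqrt{22}}{2} - 55\right) \frac{32 - 12}{23 - 5} = \left(\frac{i \sqrt{22}}{2} + \left(-79 + 24\right)\right) \frac{20}{18} = \left(\frac{i \sqrt{22}}{2} - 55\right) 20 \cdot \frac{1}{18} = \left(-55 + \frac{i \sqrt{22}}{2}\right) \frac{10}{9} = - \frac{550}{9} + \frac{5 i \sqrt{22}}{9}$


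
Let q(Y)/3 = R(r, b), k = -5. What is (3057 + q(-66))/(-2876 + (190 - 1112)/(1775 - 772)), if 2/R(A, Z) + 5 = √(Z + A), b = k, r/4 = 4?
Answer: -3574692/3366475 + 1003*√11/6732950 ≈ -1.0614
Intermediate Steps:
r = 16 (r = 4*4 = 16)
b = -5
R(A, Z) = 2/(-5 + √(A + Z)) (R(A, Z) = 2/(-5 + √(Z + A)) = 2/(-5 + √(A + Z)))
q(Y) = 6/(-5 + √11) (q(Y) = 3*(2/(-5 + √(16 - 5))) = 3*(2/(-5 + √11)) = 6/(-5 + √11))
(3057 + q(-66))/(-2876 + (190 - 1112)/(1775 - 772)) = (3057 + (-15/7 - 3*√11/7))/(-2876 + (190 - 1112)/(1775 - 772)) = (21384/7 - 3*√11/7)/(-2876 - 922/1003) = (21384/7 - 3*√11/7)/(-2885550/1003) = (21384/7 - 3*√11/7)*(-1003/2885550) = -3574692/3366475 + 1003*√11/6732950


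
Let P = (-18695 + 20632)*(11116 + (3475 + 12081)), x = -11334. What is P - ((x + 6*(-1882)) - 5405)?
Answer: 51691695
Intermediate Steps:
P = 51663664 (P = 1937*(11116 + 15556) = 1937*26672 = 51663664)
P - ((x + 6*(-1882)) - 5405) = 51663664 - ((-11334 + 6*(-1882)) - 5405) = 51663664 - ((-11334 - 11292) - 5405) = 51663664 - (-22626 - 5405) = 51663664 - 1*(-28031) = 51663664 + 28031 = 51691695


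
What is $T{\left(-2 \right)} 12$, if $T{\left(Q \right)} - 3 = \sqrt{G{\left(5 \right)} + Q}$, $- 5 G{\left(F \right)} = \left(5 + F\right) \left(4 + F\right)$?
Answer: $36 + 24 i \sqrt{5} \approx 36.0 + 53.666 i$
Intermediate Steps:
$G{\left(F \right)} = - \frac{\left(4 + F\right) \left(5 + F\right)}{5}$ ($G{\left(F \right)} = - \frac{\left(5 + F\right) \left(4 + F\right)}{5} = - \frac{\left(4 + F\right) \left(5 + F\right)}{5}$)
$T{\left(Q \right)} = 3 + \sqrt{-18 + Q}$ ($T{\left(Q \right)} = 3 + \sqrt{\left(-4 - 9 - \frac{5^{2}}{5}\right) + Q} = 3 + \sqrt{\left(-4 - 9 - 5\right) + Q} = 3 + \sqrt{-18 + Q}$)
$T{\left(-2 \right)} 12 = \left(3 + \sqrt{-18 - 2}\right) 12 = \left(3 + \sqrt{-20}\right) 12 = \left(3 + 2 i \sqrt{5}\right) 12 = 36 + 24 i \sqrt{5}$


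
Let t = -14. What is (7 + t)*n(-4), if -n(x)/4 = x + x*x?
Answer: 336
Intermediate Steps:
n(x) = -4*x - 4*x² (n(x) = -4*(x + x*x) = -4*(x + x²) = -4*x - 4*x²)
(7 + t)*n(-4) = (7 - 14)*(-4*(-4)*(1 - 4)) = -(-28)*(-4)*(-3) = -7*(-48) = 336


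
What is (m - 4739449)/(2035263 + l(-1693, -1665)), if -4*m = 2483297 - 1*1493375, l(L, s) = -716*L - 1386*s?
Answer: -9973859/11110282 ≈ -0.89771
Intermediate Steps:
l(L, s) = -1386*s - 716*L
m = -494961/2 (m = -(2483297 - 1*1493375)/4 = -(2483297 - 1493375)/4 = -¼*989922 = -494961/2 ≈ -2.4748e+5)
(m - 4739449)/(2035263 + l(-1693, -1665)) = (-494961/2 - 4739449)/(2035263 + (-1386*(-1665) - 716*(-1693))) = -9973859/(2*(2035263 + (2307690 + 1212188))) = -9973859/(2*(2035263 + 3519878)) = -9973859/2/5555141 = -9973859/2*1/5555141 = -9973859/11110282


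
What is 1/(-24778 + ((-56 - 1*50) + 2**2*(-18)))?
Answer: -1/24956 ≈ -4.0071e-5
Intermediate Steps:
1/(-24778 + ((-56 - 1*50) + 2**2*(-18))) = 1/(-24778 + ((-56 - 50) + 4*(-18))) = 1/(-24778 + (-106 - 72)) = 1/(-24778 - 178) = 1/(-24956) = -1/24956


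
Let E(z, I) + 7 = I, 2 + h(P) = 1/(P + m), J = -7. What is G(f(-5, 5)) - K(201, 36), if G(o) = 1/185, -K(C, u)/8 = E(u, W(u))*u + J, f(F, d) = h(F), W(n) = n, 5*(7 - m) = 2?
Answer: 1534761/185 ≈ 8296.0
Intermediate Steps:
m = 33/5 (m = 7 - ⅕*2 = 7 - ⅖ = 33/5 ≈ 6.6000)
h(P) = -2 + 1/(33/5 + P) (h(P) = -2 + 1/(P + 33/5) = -2 + 1/(33/5 + P))
f(F, d) = (-61 - 10*F)/(33 + 5*F)
E(z, I) = -7 + I
K(C, u) = 56 - 8*u*(-7 + u) (K(C, u) = -8*((-7 + u)*u - 7) = -8*(u*(-7 + u) - 7) = -8*(-7 + u*(-7 + u)) = 56 - 8*u*(-7 + u))
G(o) = 1/185
G(f(-5, 5)) - K(201, 36) = 1/185 - (56 - 8*36*(-7 + 36)) = 1/185 - (56 - 8*36*29) = 1/185 - (56 - 8352) = 1/185 - 1*(-8296) = 1/185 + 8296 = 1534761/185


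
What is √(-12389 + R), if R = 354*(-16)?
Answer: I*√18053 ≈ 134.36*I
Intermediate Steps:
R = -5664
√(-12389 + R) = √(-12389 - 5664) = √(-18053) = I*√18053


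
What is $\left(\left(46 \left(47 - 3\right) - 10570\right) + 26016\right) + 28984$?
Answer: $46454$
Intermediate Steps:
$\left(\left(46 \left(47 - 3\right) - 10570\right) + 26016\right) + 28984 = \left(\left(46 \cdot 44 - 10570\right) + 26016\right) + 28984 = \left(\left(2024 - 10570\right) + 26016\right) + 28984 = \left(-8546 + 26016\right) + 28984 = 17470 + 28984 = 46454$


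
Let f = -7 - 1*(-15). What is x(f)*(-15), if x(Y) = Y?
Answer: -120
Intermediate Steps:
f = 8 (f = -7 + 15 = 8)
x(f)*(-15) = 8*(-15) = -120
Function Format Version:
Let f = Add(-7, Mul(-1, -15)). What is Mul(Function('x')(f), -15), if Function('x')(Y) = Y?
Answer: -120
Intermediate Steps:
f = 8 (f = Add(-7, 15) = 8)
Mul(Function('x')(f), -15) = Mul(8, -15) = -120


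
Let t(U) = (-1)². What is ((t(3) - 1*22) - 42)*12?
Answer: -756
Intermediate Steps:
t(U) = 1
((t(3) - 1*22) - 42)*12 = ((1 - 1*22) - 42)*12 = ((1 - 22) - 42)*12 = (-21 - 42)*12 = -63*12 = -756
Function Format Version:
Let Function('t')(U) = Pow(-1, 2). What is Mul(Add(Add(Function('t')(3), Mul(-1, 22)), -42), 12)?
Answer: -756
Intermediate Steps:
Function('t')(U) = 1
Mul(Add(Add(Function('t')(3), Mul(-1, 22)), -42), 12) = Mul(Add(Add(1, Mul(-1, 22)), -42), 12) = Mul(Add(Add(1, -22), -42), 12) = Mul(Add(-21, -42), 12) = Mul(-63, 12) = -756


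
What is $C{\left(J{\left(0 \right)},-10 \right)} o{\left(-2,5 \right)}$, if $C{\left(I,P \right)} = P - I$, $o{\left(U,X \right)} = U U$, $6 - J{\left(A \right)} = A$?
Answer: $-64$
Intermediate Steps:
$J{\left(A \right)} = 6 - A$
$o{\left(U,X \right)} = U^{2}$
$C{\left(J{\left(0 \right)},-10 \right)} o{\left(-2,5 \right)} = \left(-10 - \left(6 - 0\right)\right) \left(-2\right)^{2} = \left(-10 - \left(6 + 0\right)\right) 4 = \left(-10 - 6\right) 4 = \left(-16\right) 4 = -64$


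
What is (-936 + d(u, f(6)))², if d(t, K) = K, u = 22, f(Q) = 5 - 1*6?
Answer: 877969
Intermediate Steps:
f(Q) = -1 (f(Q) = 5 - 6 = -1)
(-936 + d(u, f(6)))² = (-936 - 1)² = (-937)² = 877969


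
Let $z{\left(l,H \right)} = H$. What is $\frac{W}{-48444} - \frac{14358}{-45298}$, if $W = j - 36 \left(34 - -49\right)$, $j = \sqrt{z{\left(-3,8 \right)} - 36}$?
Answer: $\frac{3147384}{8312183} - \frac{i \sqrt{7}}{24222} \approx 0.37865 - 0.00010923 i$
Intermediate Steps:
$j = 2 i \sqrt{7}$ ($j = \sqrt{8 - 36} = \sqrt{-28} = 2 i \sqrt{7} \approx 5.2915 i$)
$W = -2988 + 2 i \sqrt{7}$ ($W = 2 i \sqrt{7} - 36 \left(34 - -49\right) = 2 i \sqrt{7} - 36 \left(34 + 49\right) = 2 i \sqrt{7} - 2988 = -2988 + 2 i \sqrt{7} \approx -2988.0 + 5.2915 i$)
$\frac{W}{-48444} - \frac{14358}{-45298} = \frac{-2988 + 2 i \sqrt{7}}{-48444} - \frac{14358}{-45298} = \left(-2988 + 2 i \sqrt{7}\right) \left(- \frac{1}{48444}\right) - - \frac{7179}{22649} = \left(\frac{249}{4037} - \frac{i \sqrt{7}}{24222}\right) + \frac{7179}{22649} = \frac{3147384}{8312183} - \frac{i \sqrt{7}}{24222}$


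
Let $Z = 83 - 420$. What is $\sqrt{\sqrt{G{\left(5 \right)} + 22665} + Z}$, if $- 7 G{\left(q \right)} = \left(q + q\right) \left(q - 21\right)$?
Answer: $\frac{\sqrt{-16513 + 7 \sqrt{1111705}}}{7} \approx 13.652 i$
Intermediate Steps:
$G{\left(q \right)} = - \frac{2 q \left(-21 + q\right)}{7}$ ($G{\left(q \right)} = - \frac{\left(q + q\right) \left(q - 21\right)}{7} = - \frac{2 q \left(-21 + q\right)}{7}$)
$Z = -337$ ($Z = 83 - 420 = -337$)
$\sqrt{\sqrt{G{\left(5 \right)} + 22665} + Z} = \sqrt{\sqrt{\frac{2}{7} \cdot 5 \left(21 - 5\right) + 22665} - 337} = \sqrt{\sqrt{\frac{2}{7} \cdot 5 \cdot 16 + 22665} - 337} = \sqrt{\sqrt{\frac{160}{7} + 22665} - 337} = \sqrt{\sqrt{\frac{158815}{7}} - 337} = \sqrt{\frac{\sqrt{1111705}}{7} - 337} = \sqrt{-337 + \frac{\sqrt{1111705}}{7}}$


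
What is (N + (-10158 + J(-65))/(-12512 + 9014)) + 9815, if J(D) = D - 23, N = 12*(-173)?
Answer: 13540634/1749 ≈ 7741.9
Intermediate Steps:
N = -2076
J(D) = -23 + D
(N + (-10158 + J(-65))/(-12512 + 9014)) + 9815 = (-2076 + (-10158 + (-23 - 65))/(-12512 + 9014)) + 9815 = (-2076 + (-10158 - 88)/(-3498)) + 9815 = (-2076 - 10246*(-1/3498)) + 9815 = (-2076 + 5123/1749) + 9815 = -3625801/1749 + 9815 = 13540634/1749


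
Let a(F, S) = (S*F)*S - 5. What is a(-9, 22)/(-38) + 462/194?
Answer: 431795/3686 ≈ 117.14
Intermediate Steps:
a(F, S) = -5 + F*S² (a(F, S) = (F*S)*S - 5 = F*S² - 5 = -5 + F*S²)
a(-9, 22)/(-38) + 462/194 = (-5 - 9*22²)/(-38) + 462/194 = (-5 - 9*484)*(-1/38) + 462*(1/194) = (-5 - 4356)*(-1/38) + 231/97 = -4361*(-1/38) + 231/97 = 4361/38 + 231/97 = 431795/3686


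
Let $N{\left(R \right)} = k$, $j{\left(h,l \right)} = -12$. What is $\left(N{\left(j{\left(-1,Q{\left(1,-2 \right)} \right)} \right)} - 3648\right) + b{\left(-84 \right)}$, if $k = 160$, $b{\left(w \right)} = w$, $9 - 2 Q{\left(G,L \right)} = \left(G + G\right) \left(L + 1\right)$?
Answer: $-3572$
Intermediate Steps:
$Q{\left(G,L \right)} = \frac{9}{2} - G \left(1 + L\right)$ ($Q{\left(G,L \right)} = \frac{9}{2} - \frac{\left(G + G\right) \left(L + 1\right)}{2} = \frac{9}{2} - \frac{2 G \left(1 + L\right)}{2} = \frac{9}{2} - G \left(1 + L\right)$)
$N{\left(R \right)} = 160$
$\left(N{\left(j{\left(-1,Q{\left(1,-2 \right)} \right)} \right)} - 3648\right) + b{\left(-84 \right)} = \left(160 - 3648\right) - 84 = -3488 - 84 = -3572$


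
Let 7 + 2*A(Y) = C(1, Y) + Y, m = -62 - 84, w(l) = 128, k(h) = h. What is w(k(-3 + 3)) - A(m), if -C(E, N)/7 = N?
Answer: -613/2 ≈ -306.50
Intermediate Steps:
C(E, N) = -7*N
m = -146
A(Y) = -7/2 - 3*Y (A(Y) = -7/2 + (-7*Y + Y)/2 = -7/2 + (-6*Y)/2 = -7/2 - 3*Y)
w(k(-3 + 3)) - A(m) = 128 - (-7/2 - 3*(-146)) = 128 - (-7/2 + 438) = 128 - 1*869/2 = 128 - 869/2 = -613/2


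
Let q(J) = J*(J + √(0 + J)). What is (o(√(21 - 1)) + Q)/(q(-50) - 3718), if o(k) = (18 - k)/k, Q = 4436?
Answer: I*(22175 + 9*√5)/(10*(-609*I + 125*√2)) ≈ -3.3613 + 0.9757*I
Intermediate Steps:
o(k) = (18 - k)/k
q(J) = J*(J + √J)
(o(√(21 - 1)) + Q)/(q(-50) - 3718) = ((18 - √(21 - 1))/(√(21 - 1)) + 4436)/(((-50)² + (-50)^(3/2)) - 3718) = ((18 - √20)/(√20) + 4436)/((2500 - 250*I*√2) - 3718) = ((18 - 2*√5)/((2*√5)) + 4436)/(-1218 - 250*I*√2) = ((√5/10)*(18 - 2*√5) + 4436)/(-1218 - 250*I*√2) = (√5*(18 - 2*√5)/10 + 4436)/(-1218 - 250*I*√2) = (4436 + √5*(18 - 2*√5)/10)/(-1218 - 250*I*√2)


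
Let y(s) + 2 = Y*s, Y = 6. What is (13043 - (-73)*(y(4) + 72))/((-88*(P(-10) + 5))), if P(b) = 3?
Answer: -19905/704 ≈ -28.274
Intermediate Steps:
y(s) = -2 + 6*s
(13043 - (-73)*(y(4) + 72))/((-88*(P(-10) + 5))) = (13043 - (-73)*((-2 + 6*4) + 72))/((-88*(3 + 5))) = (13043 - (-73)*((-2 + 24) + 72))/((-88*8)) = (13043 - (-73)*(22 + 72))/(-704) = (13043 - (-73)*94)*(-1/704) = (13043 - 1*(-6862))*(-1/704) = (13043 + 6862)*(-1/704) = 19905*(-1/704) = -19905/704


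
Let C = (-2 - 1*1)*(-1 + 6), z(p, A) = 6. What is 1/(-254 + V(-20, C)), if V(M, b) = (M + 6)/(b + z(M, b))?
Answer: -9/2272 ≈ -0.0039613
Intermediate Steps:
C = -15 (C = (-2 - 1)*5 = -3*5 = -15)
V(M, b) = (6 + M)/(6 + b) (V(M, b) = (M + 6)/(b + 6) = (6 + M)/(6 + b))
1/(-254 + V(-20, C)) = 1/(-254 + (6 - 20)/(6 - 15)) = 1/(-254 - 14/(-9)) = 1/(-254 - 1/9*(-14)) = 1/(-254 + 14/9) = 1/(-2272/9) = -9/2272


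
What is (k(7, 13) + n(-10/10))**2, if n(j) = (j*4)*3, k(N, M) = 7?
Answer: 25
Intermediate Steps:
n(j) = 12*j (n(j) = (4*j)*3 = 12*j)
(k(7, 13) + n(-10/10))**2 = (7 + 12*(-10/10))**2 = (7 + 12*(-10*1/10))**2 = (7 + 12*(-1))**2 = (7 - 12)**2 = (-5)**2 = 25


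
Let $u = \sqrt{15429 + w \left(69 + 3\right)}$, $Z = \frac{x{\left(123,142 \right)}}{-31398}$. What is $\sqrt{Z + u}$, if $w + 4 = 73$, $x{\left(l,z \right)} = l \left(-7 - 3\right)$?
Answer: $\frac{\sqrt{1072765 + 27384289 \sqrt{20397}}}{5233} \approx 11.952$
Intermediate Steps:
$x{\left(l,z \right)} = - 10 l$ ($x{\left(l,z \right)} = l \left(-10\right) = - 10 l$)
$w = 69$ ($w = -4 + 73 = 69$)
$Z = \frac{205}{5233}$ ($Z = \frac{\left(-10\right) 123}{-31398} = \left(-1230\right) \left(- \frac{1}{31398}\right) = \frac{205}{5233} \approx 0.039174$)
$u = \sqrt{20397}$ ($u = \sqrt{15429 + 69 \left(69 + 3\right)} = \sqrt{15429 + 69 \cdot 72} = \sqrt{15429 + 4968} = \sqrt{20397} \approx 142.82$)
$\sqrt{Z + u} = \sqrt{\frac{205}{5233} + \sqrt{20397}}$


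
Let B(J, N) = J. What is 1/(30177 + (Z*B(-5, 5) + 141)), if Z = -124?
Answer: 1/30938 ≈ 3.2323e-5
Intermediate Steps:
1/(30177 + (Z*B(-5, 5) + 141)) = 1/(30177 + (-124*(-5) + 141)) = 1/(30177 + (620 + 141)) = 1/(30177 + 761) = 1/30938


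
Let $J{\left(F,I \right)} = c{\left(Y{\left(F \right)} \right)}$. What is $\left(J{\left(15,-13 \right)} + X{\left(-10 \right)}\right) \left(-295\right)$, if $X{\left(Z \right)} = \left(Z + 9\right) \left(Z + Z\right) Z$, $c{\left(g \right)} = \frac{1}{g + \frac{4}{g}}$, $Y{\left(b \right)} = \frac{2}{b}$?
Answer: $\frac{26663575}{452} \approx 58990.0$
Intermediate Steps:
$J{\left(F,I \right)} = \frac{2}{F \left(4 + \frac{4}{F^{2}}\right)}$ ($J{\left(F,I \right)} = \frac{2 \frac{1}{F}}{4 + \left(\frac{2}{F}\right)^{2}} = \frac{2 \frac{1}{F}}{4 + \frac{4}{F^{2}}} = \frac{2}{F \left(4 + \frac{4}{F^{2}}\right)}$)
$X{\left(Z \right)} = 2 Z^{2} \left(9 + Z\right)$ ($X{\left(Z \right)} = \left(9 + Z\right) 2 Z Z = 2 Z \left(9 + Z\right) Z = 2 Z^{2} \left(9 + Z\right)$)
$\left(J{\left(15,-13 \right)} + X{\left(-10 \right)}\right) \left(-295\right) = \left(\frac{1}{2} \cdot 15 \frac{1}{1 + 15^{2}} + 2 \left(-10\right)^{2} \left(9 - 10\right)\right) \left(-295\right) = \left(\frac{1}{2} \cdot 15 \frac{1}{1 + 225} + 2 \cdot 100 \left(-1\right)\right) \left(-295\right) = \left(\frac{1}{2} \cdot 15 \cdot \frac{1}{226} - 200\right) \left(-295\right) = \left(\frac{15}{452} - 200\right) \left(-295\right) = \left(- \frac{90385}{452}\right) \left(-295\right) = \frac{26663575}{452}$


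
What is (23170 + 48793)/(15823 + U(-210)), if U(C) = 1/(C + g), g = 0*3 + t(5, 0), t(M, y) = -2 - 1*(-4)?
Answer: 14968304/3291183 ≈ 4.5480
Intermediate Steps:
t(M, y) = 2 (t(M, y) = -2 + 4 = 2)
g = 2 (g = 0*3 + 2 = 0 + 2 = 2)
U(C) = 1/(2 + C) (U(C) = 1/(C + 2) = 1/(2 + C))
(23170 + 48793)/(15823 + U(-210)) = (23170 + 48793)/(15823 + 1/(2 - 210)) = 71963/(15823 + 1/(-208)) = 71963/(15823 - 1/208) = 71963/(3291183/208) = 71963*(208/3291183) = 14968304/3291183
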